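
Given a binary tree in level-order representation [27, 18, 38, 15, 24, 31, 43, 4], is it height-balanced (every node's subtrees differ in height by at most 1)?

Tree (level-order array): [27, 18, 38, 15, 24, 31, 43, 4]
Definition: a tree is height-balanced if, at every node, |h(left) - h(right)| <= 1 (empty subtree has height -1).
Bottom-up per-node check:
  node 4: h_left=-1, h_right=-1, diff=0 [OK], height=0
  node 15: h_left=0, h_right=-1, diff=1 [OK], height=1
  node 24: h_left=-1, h_right=-1, diff=0 [OK], height=0
  node 18: h_left=1, h_right=0, diff=1 [OK], height=2
  node 31: h_left=-1, h_right=-1, diff=0 [OK], height=0
  node 43: h_left=-1, h_right=-1, diff=0 [OK], height=0
  node 38: h_left=0, h_right=0, diff=0 [OK], height=1
  node 27: h_left=2, h_right=1, diff=1 [OK], height=3
All nodes satisfy the balance condition.
Result: Balanced


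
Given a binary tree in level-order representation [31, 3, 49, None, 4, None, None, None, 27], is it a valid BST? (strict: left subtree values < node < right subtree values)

Level-order array: [31, 3, 49, None, 4, None, None, None, 27]
Validate using subtree bounds (lo, hi): at each node, require lo < value < hi,
then recurse left with hi=value and right with lo=value.
Preorder trace (stopping at first violation):
  at node 31 with bounds (-inf, +inf): OK
  at node 3 with bounds (-inf, 31): OK
  at node 4 with bounds (3, 31): OK
  at node 27 with bounds (4, 31): OK
  at node 49 with bounds (31, +inf): OK
No violation found at any node.
Result: Valid BST


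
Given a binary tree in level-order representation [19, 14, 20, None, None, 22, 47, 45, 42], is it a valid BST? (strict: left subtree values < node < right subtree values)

Level-order array: [19, 14, 20, None, None, 22, 47, 45, 42]
Validate using subtree bounds (lo, hi): at each node, require lo < value < hi,
then recurse left with hi=value and right with lo=value.
Preorder trace (stopping at first violation):
  at node 19 with bounds (-inf, +inf): OK
  at node 14 with bounds (-inf, 19): OK
  at node 20 with bounds (19, +inf): OK
  at node 22 with bounds (19, 20): VIOLATION
Node 22 violates its bound: not (19 < 22 < 20).
Result: Not a valid BST


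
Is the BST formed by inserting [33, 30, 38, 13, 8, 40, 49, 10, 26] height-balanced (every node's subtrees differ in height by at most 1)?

Tree (level-order array): [33, 30, 38, 13, None, None, 40, 8, 26, None, 49, None, 10]
Definition: a tree is height-balanced if, at every node, |h(left) - h(right)| <= 1 (empty subtree has height -1).
Bottom-up per-node check:
  node 10: h_left=-1, h_right=-1, diff=0 [OK], height=0
  node 8: h_left=-1, h_right=0, diff=1 [OK], height=1
  node 26: h_left=-1, h_right=-1, diff=0 [OK], height=0
  node 13: h_left=1, h_right=0, diff=1 [OK], height=2
  node 30: h_left=2, h_right=-1, diff=3 [FAIL (|2--1|=3 > 1)], height=3
  node 49: h_left=-1, h_right=-1, diff=0 [OK], height=0
  node 40: h_left=-1, h_right=0, diff=1 [OK], height=1
  node 38: h_left=-1, h_right=1, diff=2 [FAIL (|-1-1|=2 > 1)], height=2
  node 33: h_left=3, h_right=2, diff=1 [OK], height=4
Node 30 violates the condition: |2 - -1| = 3 > 1.
Result: Not balanced


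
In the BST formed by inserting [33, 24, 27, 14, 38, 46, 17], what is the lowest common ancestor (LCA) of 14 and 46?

Tree insertion order: [33, 24, 27, 14, 38, 46, 17]
Tree (level-order array): [33, 24, 38, 14, 27, None, 46, None, 17]
In a BST, the LCA of p=14, q=46 is the first node v on the
root-to-leaf path with p <= v <= q (go left if both < v, right if both > v).
Walk from root:
  at 33: 14 <= 33 <= 46, this is the LCA
LCA = 33


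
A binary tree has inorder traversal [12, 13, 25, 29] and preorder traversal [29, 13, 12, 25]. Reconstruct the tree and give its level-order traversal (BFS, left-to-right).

Inorder:  [12, 13, 25, 29]
Preorder: [29, 13, 12, 25]
Algorithm: preorder visits root first, so consume preorder in order;
for each root, split the current inorder slice at that value into
left-subtree inorder and right-subtree inorder, then recurse.
Recursive splits:
  root=29; inorder splits into left=[12, 13, 25], right=[]
  root=13; inorder splits into left=[12], right=[25]
  root=12; inorder splits into left=[], right=[]
  root=25; inorder splits into left=[], right=[]
Reconstructed level-order: [29, 13, 12, 25]


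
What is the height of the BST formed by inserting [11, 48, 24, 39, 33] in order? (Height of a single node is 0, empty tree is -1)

Insertion order: [11, 48, 24, 39, 33]
Tree (level-order array): [11, None, 48, 24, None, None, 39, 33]
Compute height bottom-up (empty subtree = -1):
  height(33) = 1 + max(-1, -1) = 0
  height(39) = 1 + max(0, -1) = 1
  height(24) = 1 + max(-1, 1) = 2
  height(48) = 1 + max(2, -1) = 3
  height(11) = 1 + max(-1, 3) = 4
Height = 4


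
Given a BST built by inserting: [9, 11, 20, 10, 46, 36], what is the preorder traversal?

Tree insertion order: [9, 11, 20, 10, 46, 36]
Tree (level-order array): [9, None, 11, 10, 20, None, None, None, 46, 36]
Preorder traversal: [9, 11, 10, 20, 46, 36]


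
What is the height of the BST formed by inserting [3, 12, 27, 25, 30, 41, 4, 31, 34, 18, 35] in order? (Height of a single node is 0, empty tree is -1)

Insertion order: [3, 12, 27, 25, 30, 41, 4, 31, 34, 18, 35]
Tree (level-order array): [3, None, 12, 4, 27, None, None, 25, 30, 18, None, None, 41, None, None, 31, None, None, 34, None, 35]
Compute height bottom-up (empty subtree = -1):
  height(4) = 1 + max(-1, -1) = 0
  height(18) = 1 + max(-1, -1) = 0
  height(25) = 1 + max(0, -1) = 1
  height(35) = 1 + max(-1, -1) = 0
  height(34) = 1 + max(-1, 0) = 1
  height(31) = 1 + max(-1, 1) = 2
  height(41) = 1 + max(2, -1) = 3
  height(30) = 1 + max(-1, 3) = 4
  height(27) = 1 + max(1, 4) = 5
  height(12) = 1 + max(0, 5) = 6
  height(3) = 1 + max(-1, 6) = 7
Height = 7


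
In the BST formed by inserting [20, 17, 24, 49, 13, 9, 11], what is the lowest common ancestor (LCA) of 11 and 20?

Tree insertion order: [20, 17, 24, 49, 13, 9, 11]
Tree (level-order array): [20, 17, 24, 13, None, None, 49, 9, None, None, None, None, 11]
In a BST, the LCA of p=11, q=20 is the first node v on the
root-to-leaf path with p <= v <= q (go left if both < v, right if both > v).
Walk from root:
  at 20: 11 <= 20 <= 20, this is the LCA
LCA = 20


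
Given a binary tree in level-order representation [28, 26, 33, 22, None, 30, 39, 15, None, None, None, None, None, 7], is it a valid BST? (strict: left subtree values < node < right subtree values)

Level-order array: [28, 26, 33, 22, None, 30, 39, 15, None, None, None, None, None, 7]
Validate using subtree bounds (lo, hi): at each node, require lo < value < hi,
then recurse left with hi=value and right with lo=value.
Preorder trace (stopping at first violation):
  at node 28 with bounds (-inf, +inf): OK
  at node 26 with bounds (-inf, 28): OK
  at node 22 with bounds (-inf, 26): OK
  at node 15 with bounds (-inf, 22): OK
  at node 7 with bounds (-inf, 15): OK
  at node 33 with bounds (28, +inf): OK
  at node 30 with bounds (28, 33): OK
  at node 39 with bounds (33, +inf): OK
No violation found at any node.
Result: Valid BST


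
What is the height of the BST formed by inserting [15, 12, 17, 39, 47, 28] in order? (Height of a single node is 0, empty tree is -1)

Insertion order: [15, 12, 17, 39, 47, 28]
Tree (level-order array): [15, 12, 17, None, None, None, 39, 28, 47]
Compute height bottom-up (empty subtree = -1):
  height(12) = 1 + max(-1, -1) = 0
  height(28) = 1 + max(-1, -1) = 0
  height(47) = 1 + max(-1, -1) = 0
  height(39) = 1 + max(0, 0) = 1
  height(17) = 1 + max(-1, 1) = 2
  height(15) = 1 + max(0, 2) = 3
Height = 3


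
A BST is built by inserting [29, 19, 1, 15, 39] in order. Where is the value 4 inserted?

Starting tree (level order): [29, 19, 39, 1, None, None, None, None, 15]
Insertion path: 29 -> 19 -> 1 -> 15
Result: insert 4 as left child of 15
Final tree (level order): [29, 19, 39, 1, None, None, None, None, 15, 4]


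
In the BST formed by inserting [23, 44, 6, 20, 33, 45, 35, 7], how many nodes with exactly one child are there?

Tree built from: [23, 44, 6, 20, 33, 45, 35, 7]
Tree (level-order array): [23, 6, 44, None, 20, 33, 45, 7, None, None, 35]
Rule: These are nodes with exactly 1 non-null child.
Per-node child counts:
  node 23: 2 child(ren)
  node 6: 1 child(ren)
  node 20: 1 child(ren)
  node 7: 0 child(ren)
  node 44: 2 child(ren)
  node 33: 1 child(ren)
  node 35: 0 child(ren)
  node 45: 0 child(ren)
Matching nodes: [6, 20, 33]
Count of nodes with exactly one child: 3


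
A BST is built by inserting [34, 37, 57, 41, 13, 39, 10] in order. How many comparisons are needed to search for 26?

Search path for 26: 34 -> 13
Found: False
Comparisons: 2


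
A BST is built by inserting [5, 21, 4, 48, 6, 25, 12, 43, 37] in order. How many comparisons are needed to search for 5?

Search path for 5: 5
Found: True
Comparisons: 1


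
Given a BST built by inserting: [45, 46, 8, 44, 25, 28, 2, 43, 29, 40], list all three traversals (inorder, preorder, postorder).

Tree insertion order: [45, 46, 8, 44, 25, 28, 2, 43, 29, 40]
Tree (level-order array): [45, 8, 46, 2, 44, None, None, None, None, 25, None, None, 28, None, 43, 29, None, None, 40]
Inorder (L, root, R): [2, 8, 25, 28, 29, 40, 43, 44, 45, 46]
Preorder (root, L, R): [45, 8, 2, 44, 25, 28, 43, 29, 40, 46]
Postorder (L, R, root): [2, 40, 29, 43, 28, 25, 44, 8, 46, 45]


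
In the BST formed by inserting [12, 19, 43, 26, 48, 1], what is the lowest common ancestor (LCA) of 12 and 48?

Tree insertion order: [12, 19, 43, 26, 48, 1]
Tree (level-order array): [12, 1, 19, None, None, None, 43, 26, 48]
In a BST, the LCA of p=12, q=48 is the first node v on the
root-to-leaf path with p <= v <= q (go left if both < v, right if both > v).
Walk from root:
  at 12: 12 <= 12 <= 48, this is the LCA
LCA = 12


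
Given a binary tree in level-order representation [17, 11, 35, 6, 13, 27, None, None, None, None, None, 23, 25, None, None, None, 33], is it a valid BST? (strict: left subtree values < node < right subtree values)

Level-order array: [17, 11, 35, 6, 13, 27, None, None, None, None, None, 23, 25, None, None, None, 33]
Validate using subtree bounds (lo, hi): at each node, require lo < value < hi,
then recurse left with hi=value and right with lo=value.
Preorder trace (stopping at first violation):
  at node 17 with bounds (-inf, +inf): OK
  at node 11 with bounds (-inf, 17): OK
  at node 6 with bounds (-inf, 11): OK
  at node 13 with bounds (11, 17): OK
  at node 35 with bounds (17, +inf): OK
  at node 27 with bounds (17, 35): OK
  at node 23 with bounds (17, 27): OK
  at node 25 with bounds (27, 35): VIOLATION
Node 25 violates its bound: not (27 < 25 < 35).
Result: Not a valid BST


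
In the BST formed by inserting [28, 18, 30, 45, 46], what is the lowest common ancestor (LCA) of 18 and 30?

Tree insertion order: [28, 18, 30, 45, 46]
Tree (level-order array): [28, 18, 30, None, None, None, 45, None, 46]
In a BST, the LCA of p=18, q=30 is the first node v on the
root-to-leaf path with p <= v <= q (go left if both < v, right if both > v).
Walk from root:
  at 28: 18 <= 28 <= 30, this is the LCA
LCA = 28


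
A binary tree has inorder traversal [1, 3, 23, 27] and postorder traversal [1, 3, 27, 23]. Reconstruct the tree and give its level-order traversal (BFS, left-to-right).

Inorder:   [1, 3, 23, 27]
Postorder: [1, 3, 27, 23]
Algorithm: postorder visits root last, so walk postorder right-to-left;
each value is the root of the current inorder slice — split it at that
value, recurse on the right subtree first, then the left.
Recursive splits:
  root=23; inorder splits into left=[1, 3], right=[27]
  root=27; inorder splits into left=[], right=[]
  root=3; inorder splits into left=[1], right=[]
  root=1; inorder splits into left=[], right=[]
Reconstructed level-order: [23, 3, 27, 1]


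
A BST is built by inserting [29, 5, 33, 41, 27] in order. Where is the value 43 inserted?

Starting tree (level order): [29, 5, 33, None, 27, None, 41]
Insertion path: 29 -> 33 -> 41
Result: insert 43 as right child of 41
Final tree (level order): [29, 5, 33, None, 27, None, 41, None, None, None, 43]


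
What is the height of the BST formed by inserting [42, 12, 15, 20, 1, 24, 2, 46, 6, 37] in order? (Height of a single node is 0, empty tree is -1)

Insertion order: [42, 12, 15, 20, 1, 24, 2, 46, 6, 37]
Tree (level-order array): [42, 12, 46, 1, 15, None, None, None, 2, None, 20, None, 6, None, 24, None, None, None, 37]
Compute height bottom-up (empty subtree = -1):
  height(6) = 1 + max(-1, -1) = 0
  height(2) = 1 + max(-1, 0) = 1
  height(1) = 1 + max(-1, 1) = 2
  height(37) = 1 + max(-1, -1) = 0
  height(24) = 1 + max(-1, 0) = 1
  height(20) = 1 + max(-1, 1) = 2
  height(15) = 1 + max(-1, 2) = 3
  height(12) = 1 + max(2, 3) = 4
  height(46) = 1 + max(-1, -1) = 0
  height(42) = 1 + max(4, 0) = 5
Height = 5


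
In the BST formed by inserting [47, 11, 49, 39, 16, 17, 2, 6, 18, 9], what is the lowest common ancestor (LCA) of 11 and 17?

Tree insertion order: [47, 11, 49, 39, 16, 17, 2, 6, 18, 9]
Tree (level-order array): [47, 11, 49, 2, 39, None, None, None, 6, 16, None, None, 9, None, 17, None, None, None, 18]
In a BST, the LCA of p=11, q=17 is the first node v on the
root-to-leaf path with p <= v <= q (go left if both < v, right if both > v).
Walk from root:
  at 47: both 11 and 17 < 47, go left
  at 11: 11 <= 11 <= 17, this is the LCA
LCA = 11


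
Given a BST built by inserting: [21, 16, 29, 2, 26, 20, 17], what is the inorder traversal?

Tree insertion order: [21, 16, 29, 2, 26, 20, 17]
Tree (level-order array): [21, 16, 29, 2, 20, 26, None, None, None, 17]
Inorder traversal: [2, 16, 17, 20, 21, 26, 29]


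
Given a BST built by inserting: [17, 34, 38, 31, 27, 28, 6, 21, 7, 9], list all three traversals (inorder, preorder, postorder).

Tree insertion order: [17, 34, 38, 31, 27, 28, 6, 21, 7, 9]
Tree (level-order array): [17, 6, 34, None, 7, 31, 38, None, 9, 27, None, None, None, None, None, 21, 28]
Inorder (L, root, R): [6, 7, 9, 17, 21, 27, 28, 31, 34, 38]
Preorder (root, L, R): [17, 6, 7, 9, 34, 31, 27, 21, 28, 38]
Postorder (L, R, root): [9, 7, 6, 21, 28, 27, 31, 38, 34, 17]


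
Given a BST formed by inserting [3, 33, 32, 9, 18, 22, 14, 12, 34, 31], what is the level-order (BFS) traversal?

Tree insertion order: [3, 33, 32, 9, 18, 22, 14, 12, 34, 31]
Tree (level-order array): [3, None, 33, 32, 34, 9, None, None, None, None, 18, 14, 22, 12, None, None, 31]
BFS from the root, enqueuing left then right child of each popped node:
  queue [3] -> pop 3, enqueue [33], visited so far: [3]
  queue [33] -> pop 33, enqueue [32, 34], visited so far: [3, 33]
  queue [32, 34] -> pop 32, enqueue [9], visited so far: [3, 33, 32]
  queue [34, 9] -> pop 34, enqueue [none], visited so far: [3, 33, 32, 34]
  queue [9] -> pop 9, enqueue [18], visited so far: [3, 33, 32, 34, 9]
  queue [18] -> pop 18, enqueue [14, 22], visited so far: [3, 33, 32, 34, 9, 18]
  queue [14, 22] -> pop 14, enqueue [12], visited so far: [3, 33, 32, 34, 9, 18, 14]
  queue [22, 12] -> pop 22, enqueue [31], visited so far: [3, 33, 32, 34, 9, 18, 14, 22]
  queue [12, 31] -> pop 12, enqueue [none], visited so far: [3, 33, 32, 34, 9, 18, 14, 22, 12]
  queue [31] -> pop 31, enqueue [none], visited so far: [3, 33, 32, 34, 9, 18, 14, 22, 12, 31]
Result: [3, 33, 32, 34, 9, 18, 14, 22, 12, 31]


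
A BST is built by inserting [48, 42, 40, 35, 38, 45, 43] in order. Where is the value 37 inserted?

Starting tree (level order): [48, 42, None, 40, 45, 35, None, 43, None, None, 38]
Insertion path: 48 -> 42 -> 40 -> 35 -> 38
Result: insert 37 as left child of 38
Final tree (level order): [48, 42, None, 40, 45, 35, None, 43, None, None, 38, None, None, 37]


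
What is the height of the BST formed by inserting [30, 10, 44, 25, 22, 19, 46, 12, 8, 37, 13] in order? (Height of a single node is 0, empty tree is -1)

Insertion order: [30, 10, 44, 25, 22, 19, 46, 12, 8, 37, 13]
Tree (level-order array): [30, 10, 44, 8, 25, 37, 46, None, None, 22, None, None, None, None, None, 19, None, 12, None, None, 13]
Compute height bottom-up (empty subtree = -1):
  height(8) = 1 + max(-1, -1) = 0
  height(13) = 1 + max(-1, -1) = 0
  height(12) = 1 + max(-1, 0) = 1
  height(19) = 1 + max(1, -1) = 2
  height(22) = 1 + max(2, -1) = 3
  height(25) = 1 + max(3, -1) = 4
  height(10) = 1 + max(0, 4) = 5
  height(37) = 1 + max(-1, -1) = 0
  height(46) = 1 + max(-1, -1) = 0
  height(44) = 1 + max(0, 0) = 1
  height(30) = 1 + max(5, 1) = 6
Height = 6


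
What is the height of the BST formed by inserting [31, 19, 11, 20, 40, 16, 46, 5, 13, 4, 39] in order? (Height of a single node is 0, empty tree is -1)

Insertion order: [31, 19, 11, 20, 40, 16, 46, 5, 13, 4, 39]
Tree (level-order array): [31, 19, 40, 11, 20, 39, 46, 5, 16, None, None, None, None, None, None, 4, None, 13]
Compute height bottom-up (empty subtree = -1):
  height(4) = 1 + max(-1, -1) = 0
  height(5) = 1 + max(0, -1) = 1
  height(13) = 1 + max(-1, -1) = 0
  height(16) = 1 + max(0, -1) = 1
  height(11) = 1 + max(1, 1) = 2
  height(20) = 1 + max(-1, -1) = 0
  height(19) = 1 + max(2, 0) = 3
  height(39) = 1 + max(-1, -1) = 0
  height(46) = 1 + max(-1, -1) = 0
  height(40) = 1 + max(0, 0) = 1
  height(31) = 1 + max(3, 1) = 4
Height = 4


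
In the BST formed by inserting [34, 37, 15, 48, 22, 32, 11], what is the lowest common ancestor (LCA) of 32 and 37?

Tree insertion order: [34, 37, 15, 48, 22, 32, 11]
Tree (level-order array): [34, 15, 37, 11, 22, None, 48, None, None, None, 32]
In a BST, the LCA of p=32, q=37 is the first node v on the
root-to-leaf path with p <= v <= q (go left if both < v, right if both > v).
Walk from root:
  at 34: 32 <= 34 <= 37, this is the LCA
LCA = 34


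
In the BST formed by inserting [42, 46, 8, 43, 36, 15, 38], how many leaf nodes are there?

Tree built from: [42, 46, 8, 43, 36, 15, 38]
Tree (level-order array): [42, 8, 46, None, 36, 43, None, 15, 38]
Rule: A leaf has 0 children.
Per-node child counts:
  node 42: 2 child(ren)
  node 8: 1 child(ren)
  node 36: 2 child(ren)
  node 15: 0 child(ren)
  node 38: 0 child(ren)
  node 46: 1 child(ren)
  node 43: 0 child(ren)
Matching nodes: [15, 38, 43]
Count of leaf nodes: 3


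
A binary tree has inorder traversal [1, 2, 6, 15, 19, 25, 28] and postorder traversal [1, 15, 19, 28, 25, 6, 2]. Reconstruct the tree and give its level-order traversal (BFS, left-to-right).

Inorder:   [1, 2, 6, 15, 19, 25, 28]
Postorder: [1, 15, 19, 28, 25, 6, 2]
Algorithm: postorder visits root last, so walk postorder right-to-left;
each value is the root of the current inorder slice — split it at that
value, recurse on the right subtree first, then the left.
Recursive splits:
  root=2; inorder splits into left=[1], right=[6, 15, 19, 25, 28]
  root=6; inorder splits into left=[], right=[15, 19, 25, 28]
  root=25; inorder splits into left=[15, 19], right=[28]
  root=28; inorder splits into left=[], right=[]
  root=19; inorder splits into left=[15], right=[]
  root=15; inorder splits into left=[], right=[]
  root=1; inorder splits into left=[], right=[]
Reconstructed level-order: [2, 1, 6, 25, 19, 28, 15]


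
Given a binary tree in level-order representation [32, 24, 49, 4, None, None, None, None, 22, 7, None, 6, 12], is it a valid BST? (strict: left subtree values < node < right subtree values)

Level-order array: [32, 24, 49, 4, None, None, None, None, 22, 7, None, 6, 12]
Validate using subtree bounds (lo, hi): at each node, require lo < value < hi,
then recurse left with hi=value and right with lo=value.
Preorder trace (stopping at first violation):
  at node 32 with bounds (-inf, +inf): OK
  at node 24 with bounds (-inf, 32): OK
  at node 4 with bounds (-inf, 24): OK
  at node 22 with bounds (4, 24): OK
  at node 7 with bounds (4, 22): OK
  at node 6 with bounds (4, 7): OK
  at node 12 with bounds (7, 22): OK
  at node 49 with bounds (32, +inf): OK
No violation found at any node.
Result: Valid BST


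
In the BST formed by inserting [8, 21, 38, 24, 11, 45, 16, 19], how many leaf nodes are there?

Tree built from: [8, 21, 38, 24, 11, 45, 16, 19]
Tree (level-order array): [8, None, 21, 11, 38, None, 16, 24, 45, None, 19]
Rule: A leaf has 0 children.
Per-node child counts:
  node 8: 1 child(ren)
  node 21: 2 child(ren)
  node 11: 1 child(ren)
  node 16: 1 child(ren)
  node 19: 0 child(ren)
  node 38: 2 child(ren)
  node 24: 0 child(ren)
  node 45: 0 child(ren)
Matching nodes: [19, 24, 45]
Count of leaf nodes: 3


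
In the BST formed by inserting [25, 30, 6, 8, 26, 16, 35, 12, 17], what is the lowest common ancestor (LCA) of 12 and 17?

Tree insertion order: [25, 30, 6, 8, 26, 16, 35, 12, 17]
Tree (level-order array): [25, 6, 30, None, 8, 26, 35, None, 16, None, None, None, None, 12, 17]
In a BST, the LCA of p=12, q=17 is the first node v on the
root-to-leaf path with p <= v <= q (go left if both < v, right if both > v).
Walk from root:
  at 25: both 12 and 17 < 25, go left
  at 6: both 12 and 17 > 6, go right
  at 8: both 12 and 17 > 8, go right
  at 16: 12 <= 16 <= 17, this is the LCA
LCA = 16


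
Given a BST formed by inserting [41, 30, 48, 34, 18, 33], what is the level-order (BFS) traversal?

Tree insertion order: [41, 30, 48, 34, 18, 33]
Tree (level-order array): [41, 30, 48, 18, 34, None, None, None, None, 33]
BFS from the root, enqueuing left then right child of each popped node:
  queue [41] -> pop 41, enqueue [30, 48], visited so far: [41]
  queue [30, 48] -> pop 30, enqueue [18, 34], visited so far: [41, 30]
  queue [48, 18, 34] -> pop 48, enqueue [none], visited so far: [41, 30, 48]
  queue [18, 34] -> pop 18, enqueue [none], visited so far: [41, 30, 48, 18]
  queue [34] -> pop 34, enqueue [33], visited so far: [41, 30, 48, 18, 34]
  queue [33] -> pop 33, enqueue [none], visited so far: [41, 30, 48, 18, 34, 33]
Result: [41, 30, 48, 18, 34, 33]


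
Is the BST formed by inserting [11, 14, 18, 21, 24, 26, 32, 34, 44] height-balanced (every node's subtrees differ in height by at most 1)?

Tree (level-order array): [11, None, 14, None, 18, None, 21, None, 24, None, 26, None, 32, None, 34, None, 44]
Definition: a tree is height-balanced if, at every node, |h(left) - h(right)| <= 1 (empty subtree has height -1).
Bottom-up per-node check:
  node 44: h_left=-1, h_right=-1, diff=0 [OK], height=0
  node 34: h_left=-1, h_right=0, diff=1 [OK], height=1
  node 32: h_left=-1, h_right=1, diff=2 [FAIL (|-1-1|=2 > 1)], height=2
  node 26: h_left=-1, h_right=2, diff=3 [FAIL (|-1-2|=3 > 1)], height=3
  node 24: h_left=-1, h_right=3, diff=4 [FAIL (|-1-3|=4 > 1)], height=4
  node 21: h_left=-1, h_right=4, diff=5 [FAIL (|-1-4|=5 > 1)], height=5
  node 18: h_left=-1, h_right=5, diff=6 [FAIL (|-1-5|=6 > 1)], height=6
  node 14: h_left=-1, h_right=6, diff=7 [FAIL (|-1-6|=7 > 1)], height=7
  node 11: h_left=-1, h_right=7, diff=8 [FAIL (|-1-7|=8 > 1)], height=8
Node 32 violates the condition: |-1 - 1| = 2 > 1.
Result: Not balanced


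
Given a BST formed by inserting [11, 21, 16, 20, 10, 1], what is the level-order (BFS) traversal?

Tree insertion order: [11, 21, 16, 20, 10, 1]
Tree (level-order array): [11, 10, 21, 1, None, 16, None, None, None, None, 20]
BFS from the root, enqueuing left then right child of each popped node:
  queue [11] -> pop 11, enqueue [10, 21], visited so far: [11]
  queue [10, 21] -> pop 10, enqueue [1], visited so far: [11, 10]
  queue [21, 1] -> pop 21, enqueue [16], visited so far: [11, 10, 21]
  queue [1, 16] -> pop 1, enqueue [none], visited so far: [11, 10, 21, 1]
  queue [16] -> pop 16, enqueue [20], visited so far: [11, 10, 21, 1, 16]
  queue [20] -> pop 20, enqueue [none], visited so far: [11, 10, 21, 1, 16, 20]
Result: [11, 10, 21, 1, 16, 20]


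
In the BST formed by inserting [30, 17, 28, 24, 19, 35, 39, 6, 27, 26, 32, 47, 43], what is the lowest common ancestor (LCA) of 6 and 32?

Tree insertion order: [30, 17, 28, 24, 19, 35, 39, 6, 27, 26, 32, 47, 43]
Tree (level-order array): [30, 17, 35, 6, 28, 32, 39, None, None, 24, None, None, None, None, 47, 19, 27, 43, None, None, None, 26]
In a BST, the LCA of p=6, q=32 is the first node v on the
root-to-leaf path with p <= v <= q (go left if both < v, right if both > v).
Walk from root:
  at 30: 6 <= 30 <= 32, this is the LCA
LCA = 30


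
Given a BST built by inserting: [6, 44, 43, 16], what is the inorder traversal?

Tree insertion order: [6, 44, 43, 16]
Tree (level-order array): [6, None, 44, 43, None, 16]
Inorder traversal: [6, 16, 43, 44]


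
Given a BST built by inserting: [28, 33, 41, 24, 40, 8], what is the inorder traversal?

Tree insertion order: [28, 33, 41, 24, 40, 8]
Tree (level-order array): [28, 24, 33, 8, None, None, 41, None, None, 40]
Inorder traversal: [8, 24, 28, 33, 40, 41]


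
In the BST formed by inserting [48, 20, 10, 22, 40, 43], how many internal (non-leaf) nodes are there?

Tree built from: [48, 20, 10, 22, 40, 43]
Tree (level-order array): [48, 20, None, 10, 22, None, None, None, 40, None, 43]
Rule: An internal node has at least one child.
Per-node child counts:
  node 48: 1 child(ren)
  node 20: 2 child(ren)
  node 10: 0 child(ren)
  node 22: 1 child(ren)
  node 40: 1 child(ren)
  node 43: 0 child(ren)
Matching nodes: [48, 20, 22, 40]
Count of internal (non-leaf) nodes: 4


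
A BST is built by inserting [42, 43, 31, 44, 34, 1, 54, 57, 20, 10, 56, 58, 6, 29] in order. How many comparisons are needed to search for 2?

Search path for 2: 42 -> 31 -> 1 -> 20 -> 10 -> 6
Found: False
Comparisons: 6


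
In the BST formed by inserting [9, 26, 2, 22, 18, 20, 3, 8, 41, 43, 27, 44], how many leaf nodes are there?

Tree built from: [9, 26, 2, 22, 18, 20, 3, 8, 41, 43, 27, 44]
Tree (level-order array): [9, 2, 26, None, 3, 22, 41, None, 8, 18, None, 27, 43, None, None, None, 20, None, None, None, 44]
Rule: A leaf has 0 children.
Per-node child counts:
  node 9: 2 child(ren)
  node 2: 1 child(ren)
  node 3: 1 child(ren)
  node 8: 0 child(ren)
  node 26: 2 child(ren)
  node 22: 1 child(ren)
  node 18: 1 child(ren)
  node 20: 0 child(ren)
  node 41: 2 child(ren)
  node 27: 0 child(ren)
  node 43: 1 child(ren)
  node 44: 0 child(ren)
Matching nodes: [8, 20, 27, 44]
Count of leaf nodes: 4


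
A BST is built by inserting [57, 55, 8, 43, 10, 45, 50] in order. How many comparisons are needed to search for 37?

Search path for 37: 57 -> 55 -> 8 -> 43 -> 10
Found: False
Comparisons: 5


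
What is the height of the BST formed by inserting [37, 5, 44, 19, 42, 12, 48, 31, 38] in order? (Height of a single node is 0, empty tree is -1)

Insertion order: [37, 5, 44, 19, 42, 12, 48, 31, 38]
Tree (level-order array): [37, 5, 44, None, 19, 42, 48, 12, 31, 38]
Compute height bottom-up (empty subtree = -1):
  height(12) = 1 + max(-1, -1) = 0
  height(31) = 1 + max(-1, -1) = 0
  height(19) = 1 + max(0, 0) = 1
  height(5) = 1 + max(-1, 1) = 2
  height(38) = 1 + max(-1, -1) = 0
  height(42) = 1 + max(0, -1) = 1
  height(48) = 1 + max(-1, -1) = 0
  height(44) = 1 + max(1, 0) = 2
  height(37) = 1 + max(2, 2) = 3
Height = 3


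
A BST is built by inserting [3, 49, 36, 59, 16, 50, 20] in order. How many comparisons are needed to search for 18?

Search path for 18: 3 -> 49 -> 36 -> 16 -> 20
Found: False
Comparisons: 5


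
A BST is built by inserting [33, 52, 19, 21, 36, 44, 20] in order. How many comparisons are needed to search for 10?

Search path for 10: 33 -> 19
Found: False
Comparisons: 2


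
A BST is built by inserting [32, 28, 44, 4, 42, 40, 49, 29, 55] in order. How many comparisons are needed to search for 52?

Search path for 52: 32 -> 44 -> 49 -> 55
Found: False
Comparisons: 4


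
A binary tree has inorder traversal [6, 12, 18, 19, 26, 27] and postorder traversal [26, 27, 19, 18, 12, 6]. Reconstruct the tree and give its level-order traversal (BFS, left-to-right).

Inorder:   [6, 12, 18, 19, 26, 27]
Postorder: [26, 27, 19, 18, 12, 6]
Algorithm: postorder visits root last, so walk postorder right-to-left;
each value is the root of the current inorder slice — split it at that
value, recurse on the right subtree first, then the left.
Recursive splits:
  root=6; inorder splits into left=[], right=[12, 18, 19, 26, 27]
  root=12; inorder splits into left=[], right=[18, 19, 26, 27]
  root=18; inorder splits into left=[], right=[19, 26, 27]
  root=19; inorder splits into left=[], right=[26, 27]
  root=27; inorder splits into left=[26], right=[]
  root=26; inorder splits into left=[], right=[]
Reconstructed level-order: [6, 12, 18, 19, 27, 26]


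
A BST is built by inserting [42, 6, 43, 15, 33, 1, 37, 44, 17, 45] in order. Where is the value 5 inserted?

Starting tree (level order): [42, 6, 43, 1, 15, None, 44, None, None, None, 33, None, 45, 17, 37]
Insertion path: 42 -> 6 -> 1
Result: insert 5 as right child of 1
Final tree (level order): [42, 6, 43, 1, 15, None, 44, None, 5, None, 33, None, 45, None, None, 17, 37]


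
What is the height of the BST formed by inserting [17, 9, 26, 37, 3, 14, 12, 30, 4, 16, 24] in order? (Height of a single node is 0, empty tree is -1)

Insertion order: [17, 9, 26, 37, 3, 14, 12, 30, 4, 16, 24]
Tree (level-order array): [17, 9, 26, 3, 14, 24, 37, None, 4, 12, 16, None, None, 30]
Compute height bottom-up (empty subtree = -1):
  height(4) = 1 + max(-1, -1) = 0
  height(3) = 1 + max(-1, 0) = 1
  height(12) = 1 + max(-1, -1) = 0
  height(16) = 1 + max(-1, -1) = 0
  height(14) = 1 + max(0, 0) = 1
  height(9) = 1 + max(1, 1) = 2
  height(24) = 1 + max(-1, -1) = 0
  height(30) = 1 + max(-1, -1) = 0
  height(37) = 1 + max(0, -1) = 1
  height(26) = 1 + max(0, 1) = 2
  height(17) = 1 + max(2, 2) = 3
Height = 3


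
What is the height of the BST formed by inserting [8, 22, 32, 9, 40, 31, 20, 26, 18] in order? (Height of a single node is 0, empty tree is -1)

Insertion order: [8, 22, 32, 9, 40, 31, 20, 26, 18]
Tree (level-order array): [8, None, 22, 9, 32, None, 20, 31, 40, 18, None, 26]
Compute height bottom-up (empty subtree = -1):
  height(18) = 1 + max(-1, -1) = 0
  height(20) = 1 + max(0, -1) = 1
  height(9) = 1 + max(-1, 1) = 2
  height(26) = 1 + max(-1, -1) = 0
  height(31) = 1 + max(0, -1) = 1
  height(40) = 1 + max(-1, -1) = 0
  height(32) = 1 + max(1, 0) = 2
  height(22) = 1 + max(2, 2) = 3
  height(8) = 1 + max(-1, 3) = 4
Height = 4


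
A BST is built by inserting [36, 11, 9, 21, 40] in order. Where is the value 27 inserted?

Starting tree (level order): [36, 11, 40, 9, 21]
Insertion path: 36 -> 11 -> 21
Result: insert 27 as right child of 21
Final tree (level order): [36, 11, 40, 9, 21, None, None, None, None, None, 27]


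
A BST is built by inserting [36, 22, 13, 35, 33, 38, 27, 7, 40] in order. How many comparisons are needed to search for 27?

Search path for 27: 36 -> 22 -> 35 -> 33 -> 27
Found: True
Comparisons: 5


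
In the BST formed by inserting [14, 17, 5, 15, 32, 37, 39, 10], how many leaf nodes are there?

Tree built from: [14, 17, 5, 15, 32, 37, 39, 10]
Tree (level-order array): [14, 5, 17, None, 10, 15, 32, None, None, None, None, None, 37, None, 39]
Rule: A leaf has 0 children.
Per-node child counts:
  node 14: 2 child(ren)
  node 5: 1 child(ren)
  node 10: 0 child(ren)
  node 17: 2 child(ren)
  node 15: 0 child(ren)
  node 32: 1 child(ren)
  node 37: 1 child(ren)
  node 39: 0 child(ren)
Matching nodes: [10, 15, 39]
Count of leaf nodes: 3


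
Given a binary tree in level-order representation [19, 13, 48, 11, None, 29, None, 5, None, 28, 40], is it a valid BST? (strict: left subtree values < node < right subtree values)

Level-order array: [19, 13, 48, 11, None, 29, None, 5, None, 28, 40]
Validate using subtree bounds (lo, hi): at each node, require lo < value < hi,
then recurse left with hi=value and right with lo=value.
Preorder trace (stopping at first violation):
  at node 19 with bounds (-inf, +inf): OK
  at node 13 with bounds (-inf, 19): OK
  at node 11 with bounds (-inf, 13): OK
  at node 5 with bounds (-inf, 11): OK
  at node 48 with bounds (19, +inf): OK
  at node 29 with bounds (19, 48): OK
  at node 28 with bounds (19, 29): OK
  at node 40 with bounds (29, 48): OK
No violation found at any node.
Result: Valid BST


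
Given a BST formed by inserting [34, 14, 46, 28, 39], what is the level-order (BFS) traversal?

Tree insertion order: [34, 14, 46, 28, 39]
Tree (level-order array): [34, 14, 46, None, 28, 39]
BFS from the root, enqueuing left then right child of each popped node:
  queue [34] -> pop 34, enqueue [14, 46], visited so far: [34]
  queue [14, 46] -> pop 14, enqueue [28], visited so far: [34, 14]
  queue [46, 28] -> pop 46, enqueue [39], visited so far: [34, 14, 46]
  queue [28, 39] -> pop 28, enqueue [none], visited so far: [34, 14, 46, 28]
  queue [39] -> pop 39, enqueue [none], visited so far: [34, 14, 46, 28, 39]
Result: [34, 14, 46, 28, 39]


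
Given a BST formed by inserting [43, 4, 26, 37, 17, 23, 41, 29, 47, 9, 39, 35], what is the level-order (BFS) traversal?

Tree insertion order: [43, 4, 26, 37, 17, 23, 41, 29, 47, 9, 39, 35]
Tree (level-order array): [43, 4, 47, None, 26, None, None, 17, 37, 9, 23, 29, 41, None, None, None, None, None, 35, 39]
BFS from the root, enqueuing left then right child of each popped node:
  queue [43] -> pop 43, enqueue [4, 47], visited so far: [43]
  queue [4, 47] -> pop 4, enqueue [26], visited so far: [43, 4]
  queue [47, 26] -> pop 47, enqueue [none], visited so far: [43, 4, 47]
  queue [26] -> pop 26, enqueue [17, 37], visited so far: [43, 4, 47, 26]
  queue [17, 37] -> pop 17, enqueue [9, 23], visited so far: [43, 4, 47, 26, 17]
  queue [37, 9, 23] -> pop 37, enqueue [29, 41], visited so far: [43, 4, 47, 26, 17, 37]
  queue [9, 23, 29, 41] -> pop 9, enqueue [none], visited so far: [43, 4, 47, 26, 17, 37, 9]
  queue [23, 29, 41] -> pop 23, enqueue [none], visited so far: [43, 4, 47, 26, 17, 37, 9, 23]
  queue [29, 41] -> pop 29, enqueue [35], visited so far: [43, 4, 47, 26, 17, 37, 9, 23, 29]
  queue [41, 35] -> pop 41, enqueue [39], visited so far: [43, 4, 47, 26, 17, 37, 9, 23, 29, 41]
  queue [35, 39] -> pop 35, enqueue [none], visited so far: [43, 4, 47, 26, 17, 37, 9, 23, 29, 41, 35]
  queue [39] -> pop 39, enqueue [none], visited so far: [43, 4, 47, 26, 17, 37, 9, 23, 29, 41, 35, 39]
Result: [43, 4, 47, 26, 17, 37, 9, 23, 29, 41, 35, 39]


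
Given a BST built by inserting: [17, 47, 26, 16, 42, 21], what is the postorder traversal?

Tree insertion order: [17, 47, 26, 16, 42, 21]
Tree (level-order array): [17, 16, 47, None, None, 26, None, 21, 42]
Postorder traversal: [16, 21, 42, 26, 47, 17]


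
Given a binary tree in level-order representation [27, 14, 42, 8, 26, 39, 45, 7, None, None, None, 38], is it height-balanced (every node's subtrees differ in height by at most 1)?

Tree (level-order array): [27, 14, 42, 8, 26, 39, 45, 7, None, None, None, 38]
Definition: a tree is height-balanced if, at every node, |h(left) - h(right)| <= 1 (empty subtree has height -1).
Bottom-up per-node check:
  node 7: h_left=-1, h_right=-1, diff=0 [OK], height=0
  node 8: h_left=0, h_right=-1, diff=1 [OK], height=1
  node 26: h_left=-1, h_right=-1, diff=0 [OK], height=0
  node 14: h_left=1, h_right=0, diff=1 [OK], height=2
  node 38: h_left=-1, h_right=-1, diff=0 [OK], height=0
  node 39: h_left=0, h_right=-1, diff=1 [OK], height=1
  node 45: h_left=-1, h_right=-1, diff=0 [OK], height=0
  node 42: h_left=1, h_right=0, diff=1 [OK], height=2
  node 27: h_left=2, h_right=2, diff=0 [OK], height=3
All nodes satisfy the balance condition.
Result: Balanced


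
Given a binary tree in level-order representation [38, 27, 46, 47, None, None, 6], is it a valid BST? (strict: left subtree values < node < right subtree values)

Level-order array: [38, 27, 46, 47, None, None, 6]
Validate using subtree bounds (lo, hi): at each node, require lo < value < hi,
then recurse left with hi=value and right with lo=value.
Preorder trace (stopping at first violation):
  at node 38 with bounds (-inf, +inf): OK
  at node 27 with bounds (-inf, 38): OK
  at node 47 with bounds (-inf, 27): VIOLATION
Node 47 violates its bound: not (-inf < 47 < 27).
Result: Not a valid BST


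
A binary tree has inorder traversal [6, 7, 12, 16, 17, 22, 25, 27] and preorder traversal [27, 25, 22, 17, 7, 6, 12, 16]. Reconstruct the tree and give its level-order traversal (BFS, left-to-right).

Inorder:  [6, 7, 12, 16, 17, 22, 25, 27]
Preorder: [27, 25, 22, 17, 7, 6, 12, 16]
Algorithm: preorder visits root first, so consume preorder in order;
for each root, split the current inorder slice at that value into
left-subtree inorder and right-subtree inorder, then recurse.
Recursive splits:
  root=27; inorder splits into left=[6, 7, 12, 16, 17, 22, 25], right=[]
  root=25; inorder splits into left=[6, 7, 12, 16, 17, 22], right=[]
  root=22; inorder splits into left=[6, 7, 12, 16, 17], right=[]
  root=17; inorder splits into left=[6, 7, 12, 16], right=[]
  root=7; inorder splits into left=[6], right=[12, 16]
  root=6; inorder splits into left=[], right=[]
  root=12; inorder splits into left=[], right=[16]
  root=16; inorder splits into left=[], right=[]
Reconstructed level-order: [27, 25, 22, 17, 7, 6, 12, 16]


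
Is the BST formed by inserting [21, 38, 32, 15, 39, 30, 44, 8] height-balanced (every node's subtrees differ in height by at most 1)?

Tree (level-order array): [21, 15, 38, 8, None, 32, 39, None, None, 30, None, None, 44]
Definition: a tree is height-balanced if, at every node, |h(left) - h(right)| <= 1 (empty subtree has height -1).
Bottom-up per-node check:
  node 8: h_left=-1, h_right=-1, diff=0 [OK], height=0
  node 15: h_left=0, h_right=-1, diff=1 [OK], height=1
  node 30: h_left=-1, h_right=-1, diff=0 [OK], height=0
  node 32: h_left=0, h_right=-1, diff=1 [OK], height=1
  node 44: h_left=-1, h_right=-1, diff=0 [OK], height=0
  node 39: h_left=-1, h_right=0, diff=1 [OK], height=1
  node 38: h_left=1, h_right=1, diff=0 [OK], height=2
  node 21: h_left=1, h_right=2, diff=1 [OK], height=3
All nodes satisfy the balance condition.
Result: Balanced


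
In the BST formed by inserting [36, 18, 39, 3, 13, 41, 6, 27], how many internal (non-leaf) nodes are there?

Tree built from: [36, 18, 39, 3, 13, 41, 6, 27]
Tree (level-order array): [36, 18, 39, 3, 27, None, 41, None, 13, None, None, None, None, 6]
Rule: An internal node has at least one child.
Per-node child counts:
  node 36: 2 child(ren)
  node 18: 2 child(ren)
  node 3: 1 child(ren)
  node 13: 1 child(ren)
  node 6: 0 child(ren)
  node 27: 0 child(ren)
  node 39: 1 child(ren)
  node 41: 0 child(ren)
Matching nodes: [36, 18, 3, 13, 39]
Count of internal (non-leaf) nodes: 5


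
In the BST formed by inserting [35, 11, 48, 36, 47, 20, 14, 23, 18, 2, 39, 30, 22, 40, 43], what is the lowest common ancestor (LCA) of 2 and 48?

Tree insertion order: [35, 11, 48, 36, 47, 20, 14, 23, 18, 2, 39, 30, 22, 40, 43]
Tree (level-order array): [35, 11, 48, 2, 20, 36, None, None, None, 14, 23, None, 47, None, 18, 22, 30, 39, None, None, None, None, None, None, None, None, 40, None, 43]
In a BST, the LCA of p=2, q=48 is the first node v on the
root-to-leaf path with p <= v <= q (go left if both < v, right if both > v).
Walk from root:
  at 35: 2 <= 35 <= 48, this is the LCA
LCA = 35


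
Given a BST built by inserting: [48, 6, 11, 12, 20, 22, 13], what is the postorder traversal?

Tree insertion order: [48, 6, 11, 12, 20, 22, 13]
Tree (level-order array): [48, 6, None, None, 11, None, 12, None, 20, 13, 22]
Postorder traversal: [13, 22, 20, 12, 11, 6, 48]


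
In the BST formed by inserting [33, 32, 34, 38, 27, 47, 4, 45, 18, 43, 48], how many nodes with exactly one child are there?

Tree built from: [33, 32, 34, 38, 27, 47, 4, 45, 18, 43, 48]
Tree (level-order array): [33, 32, 34, 27, None, None, 38, 4, None, None, 47, None, 18, 45, 48, None, None, 43]
Rule: These are nodes with exactly 1 non-null child.
Per-node child counts:
  node 33: 2 child(ren)
  node 32: 1 child(ren)
  node 27: 1 child(ren)
  node 4: 1 child(ren)
  node 18: 0 child(ren)
  node 34: 1 child(ren)
  node 38: 1 child(ren)
  node 47: 2 child(ren)
  node 45: 1 child(ren)
  node 43: 0 child(ren)
  node 48: 0 child(ren)
Matching nodes: [32, 27, 4, 34, 38, 45]
Count of nodes with exactly one child: 6


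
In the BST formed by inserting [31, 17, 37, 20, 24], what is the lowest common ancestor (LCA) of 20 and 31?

Tree insertion order: [31, 17, 37, 20, 24]
Tree (level-order array): [31, 17, 37, None, 20, None, None, None, 24]
In a BST, the LCA of p=20, q=31 is the first node v on the
root-to-leaf path with p <= v <= q (go left if both < v, right if both > v).
Walk from root:
  at 31: 20 <= 31 <= 31, this is the LCA
LCA = 31
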